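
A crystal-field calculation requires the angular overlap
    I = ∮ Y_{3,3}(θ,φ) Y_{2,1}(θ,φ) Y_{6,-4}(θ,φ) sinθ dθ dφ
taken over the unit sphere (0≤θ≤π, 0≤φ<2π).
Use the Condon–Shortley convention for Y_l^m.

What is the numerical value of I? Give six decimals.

0.000000

triangle: need 1≤l₃≤5, have 6; I=0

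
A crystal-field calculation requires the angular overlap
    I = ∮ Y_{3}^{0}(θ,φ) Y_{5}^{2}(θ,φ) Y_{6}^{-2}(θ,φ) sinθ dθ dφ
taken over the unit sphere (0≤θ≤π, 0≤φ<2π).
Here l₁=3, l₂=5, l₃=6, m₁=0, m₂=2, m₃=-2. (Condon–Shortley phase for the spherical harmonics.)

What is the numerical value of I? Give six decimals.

0.058844

m-sum 0 ✓  L=14 even ✓  2≤6≤8 ✓
Π(2lᵢ+1) = 7×11×13 = 1001
triangle coeff Δ(3,5,6) = 1/675675
Σ_t [0,2]: t=0:+1/8640 t=1:−1/2304 t=2:+1/8640 = -7/34560
(3j)²=7/429 [(3 5 6; 0 0 0)], sign=-1
Σ_t [0,2]: t=0:+1/60480 t=1:−1/5760 t=2:+1/8640 = -1/24192
(3j)²=8/3003 [(3 5 6; 0 2 -2)], sign=-1
⇒ 4πI² = 56/1287
I = (+1)√(56/1287/(4π)) = 0.05884368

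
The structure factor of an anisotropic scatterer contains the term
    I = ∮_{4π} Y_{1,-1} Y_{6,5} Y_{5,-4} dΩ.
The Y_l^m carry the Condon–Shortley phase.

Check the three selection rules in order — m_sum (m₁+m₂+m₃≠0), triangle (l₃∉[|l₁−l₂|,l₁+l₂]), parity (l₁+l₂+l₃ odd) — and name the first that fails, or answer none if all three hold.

none

m₁+m₂+m₃ = -1 + 5 − 4 = 0  ✓
triangle: |1−6|=5 ≤ l₃=5 ≤ 1+6=7  ✓
parity: l₁+l₂+l₃ = 12 is even  ✓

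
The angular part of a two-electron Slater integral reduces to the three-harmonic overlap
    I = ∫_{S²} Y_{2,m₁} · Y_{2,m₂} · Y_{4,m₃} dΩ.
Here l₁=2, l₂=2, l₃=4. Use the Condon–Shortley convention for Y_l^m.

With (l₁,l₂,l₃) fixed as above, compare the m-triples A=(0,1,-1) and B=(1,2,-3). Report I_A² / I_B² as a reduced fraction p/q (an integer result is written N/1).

6/7

Shared (l₁,l₂,l₃)=(2,2,4): N and (l;000)² cancel in I_A²/I_B².
A: Δ = 0!·4!·4!/9! = 1/630; Racah Σ t=0..0: t=0:+1/24 = 1/24; ⇒ 3j(2 2 4; 0 1 -1)² = 1/21, sgn -1
B: Δ = 0!·4!·4!/9! = 1/630; Racah Σ t=0..0: t=0:+1/144 = 1/144; ⇒ 3j(2 2 4; 1 2 -3)² = 1/18, sgn -1
I_A²/I_B² = (1/21)/(1/18) = 6/7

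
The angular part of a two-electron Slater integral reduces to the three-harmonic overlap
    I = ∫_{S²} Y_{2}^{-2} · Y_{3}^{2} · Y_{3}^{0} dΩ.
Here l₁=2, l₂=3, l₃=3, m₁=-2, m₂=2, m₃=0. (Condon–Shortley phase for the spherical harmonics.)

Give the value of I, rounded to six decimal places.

Checks pass: Σm=0; 8 even; l₃=3∈[1,5].
(2·2+1)(2·3+1)(2·3+1) = 245
Δ: 2! 2! 4! / 9! → 1/3780
sum: t=0:+1/24 t=1:−1/4 t=2:+1/24 = -1/6
3j²(2 3 3; 0 0 0) = Δ·Π!·Σ² = 4/105  (sign +1)
sum: t=2:+1/24 = 1/24
3j²(2 3 3; -2 2 0) = Δ·Π!·Σ² = 1/21  (sign -1)
combine: 4πI² = 245·4/105·1/21 = 4/9
take √, sign -1: I = -0.18806319

-0.188063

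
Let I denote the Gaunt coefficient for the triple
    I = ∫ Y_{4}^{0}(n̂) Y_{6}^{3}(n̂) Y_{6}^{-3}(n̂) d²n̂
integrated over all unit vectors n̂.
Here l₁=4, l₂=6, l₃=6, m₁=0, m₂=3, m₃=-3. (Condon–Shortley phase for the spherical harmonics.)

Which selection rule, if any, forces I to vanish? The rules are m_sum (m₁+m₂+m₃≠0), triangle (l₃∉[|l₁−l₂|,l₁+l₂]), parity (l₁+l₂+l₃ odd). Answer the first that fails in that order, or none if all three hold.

none

m₁+m₂+m₃ = 0 + 3 − 3 = 0  ✓
triangle: |4−6|=2 ≤ l₃=6 ≤ 4+6=10  ✓
parity: l₁+l₂+l₃ = 16 is even  ✓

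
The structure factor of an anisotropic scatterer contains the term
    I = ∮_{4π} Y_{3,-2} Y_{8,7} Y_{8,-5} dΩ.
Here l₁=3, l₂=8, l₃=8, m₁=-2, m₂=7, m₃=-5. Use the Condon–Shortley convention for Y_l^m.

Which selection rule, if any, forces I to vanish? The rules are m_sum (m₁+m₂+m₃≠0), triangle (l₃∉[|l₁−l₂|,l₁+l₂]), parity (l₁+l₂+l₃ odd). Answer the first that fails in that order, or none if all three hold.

azimuthal sum: -2 + 7 − 5 = 0  ✓
5 ≤ 8 ≤ 11 (triangle on l)  ✓
L = 3 + 8 + 8 = 19 (odd)  ✗

parity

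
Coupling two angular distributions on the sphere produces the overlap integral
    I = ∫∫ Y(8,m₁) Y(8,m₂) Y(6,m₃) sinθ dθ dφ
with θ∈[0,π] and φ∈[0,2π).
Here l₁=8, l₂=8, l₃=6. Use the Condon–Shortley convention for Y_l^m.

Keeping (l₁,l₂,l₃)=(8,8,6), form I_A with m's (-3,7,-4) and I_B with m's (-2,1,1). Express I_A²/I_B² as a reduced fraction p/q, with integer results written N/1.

9386/4205

Shared (l₁,l₂,l₃)=(8,8,6): N and (l;000)² cancel in I_A²/I_B².
A: Δ = 10!·6!·6!/23! = 1/13742520792; Racah Σ t=9..10: t=9:−1/12541132800 t=10:+1/52254720000 = -19/313528320000; ⇒ 3j(8 8 6; -3 7 -4)² = 19/1564, sgn -1
B: Δ = 10!·6!·6!/23! = 1/13742520792; Racah Σ t=4..9: t=4:+1/1492992000 t=5:−1/82944000 t=6:+1/29859840 t=7:−1/52254720 t=8:+1/464486400 t=9:−1/31352832000 = 319/62705664000; ⇒ 3j(8 8 6; -2 1 1)² = 4205/772616, sgn -1
I_A²/I_B² = (19/1564)/(4205/772616) = 9386/4205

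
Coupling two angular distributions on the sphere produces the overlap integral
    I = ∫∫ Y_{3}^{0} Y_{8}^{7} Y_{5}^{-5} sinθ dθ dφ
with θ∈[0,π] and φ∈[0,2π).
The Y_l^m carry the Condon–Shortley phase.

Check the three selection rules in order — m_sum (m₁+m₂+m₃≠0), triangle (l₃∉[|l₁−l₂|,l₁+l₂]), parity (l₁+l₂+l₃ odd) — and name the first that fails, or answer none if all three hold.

m_sum

Σmᵢ = 2  ✗
l₃∈[|l₁−l₂|,l₁+l₂]=[5,11], have l₃=5
Σlᵢ = 16 ⇒ even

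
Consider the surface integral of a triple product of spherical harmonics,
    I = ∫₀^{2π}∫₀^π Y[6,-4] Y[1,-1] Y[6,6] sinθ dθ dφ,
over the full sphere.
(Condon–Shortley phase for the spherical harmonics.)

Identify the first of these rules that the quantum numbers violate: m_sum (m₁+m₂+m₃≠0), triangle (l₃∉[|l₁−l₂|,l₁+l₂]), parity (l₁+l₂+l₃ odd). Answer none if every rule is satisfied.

m_sum

m₁+m₂+m₃ = -4 − 1 + 6 = 1  ✗
triangle: |6−1|=5 ≤ l₃=6 ≤ 6+1=7
parity: l₁+l₂+l₃ = 13 is odd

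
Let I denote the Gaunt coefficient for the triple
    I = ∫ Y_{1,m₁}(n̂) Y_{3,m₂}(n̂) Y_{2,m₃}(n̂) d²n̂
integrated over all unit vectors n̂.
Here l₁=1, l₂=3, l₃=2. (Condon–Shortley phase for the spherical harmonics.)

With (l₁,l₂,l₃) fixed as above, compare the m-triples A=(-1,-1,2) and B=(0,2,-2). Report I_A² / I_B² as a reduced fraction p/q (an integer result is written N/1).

l's match ⇒ only the (l;m) 3-j factors differ between A and B.
A: triangle coeff Δ(1,3,2) = 1/105; Σ_t [2,2]: t=2:+1/48 = 1/48; (3j)²=1/105 [(1 3 2; -1 -1 2)], sign=+1
B: triangle coeff Δ(1,3,2) = 1/105; Σ_t [1,1]: t=1:−1/24 = -1/24; (3j)²=1/21 [(1 3 2; 0 2 -2)], sign=-1
I_A²/I_B² = (1/105)/(1/21) = 1/5

1/5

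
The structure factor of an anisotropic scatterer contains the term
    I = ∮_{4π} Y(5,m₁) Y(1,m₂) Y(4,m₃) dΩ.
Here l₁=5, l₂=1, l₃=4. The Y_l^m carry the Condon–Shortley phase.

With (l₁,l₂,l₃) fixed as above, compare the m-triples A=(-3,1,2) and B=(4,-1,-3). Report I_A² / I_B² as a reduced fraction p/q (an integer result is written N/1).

Shared (l₁,l₂,l₃)=(5,1,4): N and (l;000)² cancel in I_A²/I_B².
A: Δ = 2!·8!·0!/11! = 1/495; Racah Σ t=2..2: t=2:+1/2880 = 1/2880; ⇒ 3j(5 1 4; -3 1 2)² = 28/495, sgn +1
B: Δ = 2!·8!·0!/11! = 1/495; Racah Σ t=0..0: t=0:+1/10080 = 1/10080; ⇒ 3j(5 1 4; 4 -1 -3)² = 4/55, sgn -1
I_A²/I_B² = (28/495)/(4/55) = 7/9

7/9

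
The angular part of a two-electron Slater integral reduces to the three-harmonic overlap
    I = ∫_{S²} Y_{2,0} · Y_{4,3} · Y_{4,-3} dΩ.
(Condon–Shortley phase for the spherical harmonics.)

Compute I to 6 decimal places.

0.057344

Checks pass: Σm=0; 10 even; l₃=4∈[2,6].
(2·2+1)(2·4+1)(2·4+1) = 405
Δ: 2! 2! 6! / 11! → 1/13860
sum: t=0:+1/192 t=1:−1/36 t=2:+1/192 = -5/288
3j²(2 4 4; 0 0 0) = Δ·Π!·Σ² = 20/693  (sign -1)
sum: t=1:−1/720 t=2:+1/480 = 1/1440
3j²(2 4 4; 0 3 -3) = Δ·Π!·Σ² = 7/1980  (sign -1)
combine: 4πI² = 405·20/693·7/1980 = 5/121
take √, sign +1: I = 0.05734392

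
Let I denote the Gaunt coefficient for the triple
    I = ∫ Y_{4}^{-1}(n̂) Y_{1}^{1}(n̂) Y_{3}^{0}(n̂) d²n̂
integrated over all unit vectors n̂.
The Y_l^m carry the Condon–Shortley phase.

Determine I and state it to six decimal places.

-0.194664

Rules hold: Σm=0, L=8 even, 3≤3≤5.
N = 9·3·7 = 189
Δ = 2!·6!·0!/9! = 1/252
Racah Σ t=1..1: t=1:−1/36 = -1/36
⇒ 3j(4 1 3; 0 0 0)² = 4/63, sgn +1
Racah Σ t=2..2: t=2:+1/72 = 1/72
⇒ 3j(4 1 3; -1 1 0)² = 5/126, sgn -1
4πI² = N·(3j₀)²·(3jₘ)² = 10/21
I = -1·√(0.47619/4π) = -0.19466390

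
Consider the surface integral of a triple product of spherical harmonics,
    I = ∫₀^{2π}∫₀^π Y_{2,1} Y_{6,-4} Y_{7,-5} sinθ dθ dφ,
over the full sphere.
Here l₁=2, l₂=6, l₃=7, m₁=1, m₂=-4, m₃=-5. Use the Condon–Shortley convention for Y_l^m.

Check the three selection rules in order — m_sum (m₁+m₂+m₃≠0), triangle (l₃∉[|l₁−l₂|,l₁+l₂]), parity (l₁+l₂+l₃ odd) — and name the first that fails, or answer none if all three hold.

Σmᵢ = -8  ✗
l₃∈[|l₁−l₂|,l₁+l₂]=[4,8], have l₃=7
Σlᵢ = 15 ⇒ odd

m_sum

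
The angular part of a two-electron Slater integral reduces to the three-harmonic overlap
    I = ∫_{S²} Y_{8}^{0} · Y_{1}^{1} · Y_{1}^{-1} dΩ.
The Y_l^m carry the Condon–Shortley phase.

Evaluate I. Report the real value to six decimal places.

|8−1|≤1≤8+1 violated ⇒ I = 0

0.000000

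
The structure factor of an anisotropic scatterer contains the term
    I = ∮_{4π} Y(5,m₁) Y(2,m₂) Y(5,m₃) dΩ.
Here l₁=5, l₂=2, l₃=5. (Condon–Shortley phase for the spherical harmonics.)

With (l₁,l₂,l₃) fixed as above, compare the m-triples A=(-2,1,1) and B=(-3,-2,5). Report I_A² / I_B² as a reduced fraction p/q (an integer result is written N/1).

7/5

l's match ⇒ only the (l;m) 3-j factors differ between A and B.
A: triangle coeff Δ(5,2,5) = 1/38610; Σ_t [1,2]: t=1:−1/2880 t=2:+1/1440 = 1/2880; (3j)²=7/715 [(5 2 5; -2 1 1)], sign=+1
B: triangle coeff Δ(5,2,5) = 1/38610; Σ_t [0,0]: t=0:+1/161280 = 1/161280; (3j)²=1/143 [(5 2 5; -3 -2 5)], sign=+1
I_A²/I_B² = (7/715)/(1/143) = 7/5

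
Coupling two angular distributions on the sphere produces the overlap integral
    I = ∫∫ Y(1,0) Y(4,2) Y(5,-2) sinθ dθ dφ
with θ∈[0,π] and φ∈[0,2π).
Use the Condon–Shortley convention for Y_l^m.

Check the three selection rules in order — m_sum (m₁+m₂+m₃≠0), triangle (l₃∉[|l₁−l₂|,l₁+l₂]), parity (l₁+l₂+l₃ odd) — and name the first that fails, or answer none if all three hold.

Σmᵢ = 0  ✓
l₃∈[|l₁−l₂|,l₁+l₂]=[3,5], have l₃=5  ✓
Σlᵢ = 10 ⇒ even  ✓

none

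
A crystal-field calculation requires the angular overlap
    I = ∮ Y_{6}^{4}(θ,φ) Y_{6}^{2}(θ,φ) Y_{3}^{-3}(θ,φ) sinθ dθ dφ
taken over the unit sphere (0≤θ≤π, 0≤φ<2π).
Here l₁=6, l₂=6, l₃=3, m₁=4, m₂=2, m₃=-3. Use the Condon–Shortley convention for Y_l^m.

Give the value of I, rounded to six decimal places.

m-sum = 4 + 2 − 3 = 3 ≠ 0 ⇒ I = 0

0.000000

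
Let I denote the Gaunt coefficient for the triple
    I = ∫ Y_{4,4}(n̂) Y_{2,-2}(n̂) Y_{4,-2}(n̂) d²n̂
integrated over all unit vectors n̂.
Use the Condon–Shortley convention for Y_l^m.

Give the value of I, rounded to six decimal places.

Checks pass: Σm=0; 10 even; l₃=4∈[2,6].
(2·4+1)(2·2+1)(2·4+1) = 405
Δ: 2! 6! 2! / 11! → 1/13860
sum: t=0:+1/192 t=1:−1/36 t=2:+1/192 = -5/288
3j²(4 2 4; 0 0 0) = Δ·Π!·Σ² = 20/693  (sign -1)
sum: t=0:+1/2880 = 1/2880
3j²(4 2 4; 4 -2 -2) = Δ·Π!·Σ² = 2/165  (sign +1)
combine: 4πI² = 405·20/693·2/165 = 120/847
take √, sign -1: I = -0.10618031

-0.106180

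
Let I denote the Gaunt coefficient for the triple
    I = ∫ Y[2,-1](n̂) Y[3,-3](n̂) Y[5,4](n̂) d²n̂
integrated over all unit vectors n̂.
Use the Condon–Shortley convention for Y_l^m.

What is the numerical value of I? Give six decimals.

Rules hold: Σm=0, L=10 even, 1≤5≤5.
N = 5·7·11 = 385
Δ = 0!·4!·6!/11! = 1/2310
Racah Σ t=0..0: t=0:+1/144 = 1/144
⇒ 3j(2 3 5; 0 0 0)² = 10/231, sgn -1
Racah Σ t=0..0: t=0:+1/4320 = 1/4320
⇒ 3j(2 3 5; -1 -3 4)² = 2/55, sgn -1
4πI² = N·(3j₀)²·(3jₘ)² = 20/33
I = +1·√(0.606061/4π) = 0.21961050

0.219610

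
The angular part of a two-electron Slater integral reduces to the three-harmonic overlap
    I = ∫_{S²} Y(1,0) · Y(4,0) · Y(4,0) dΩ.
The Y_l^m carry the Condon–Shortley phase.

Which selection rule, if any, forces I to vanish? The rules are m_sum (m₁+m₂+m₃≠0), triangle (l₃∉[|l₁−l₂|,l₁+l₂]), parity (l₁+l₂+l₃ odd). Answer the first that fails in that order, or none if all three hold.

azimuthal sum: 0 + 0 + 0 = 0  ✓
3 ≤ 4 ≤ 5 (triangle on l)  ✓
L = 1 + 4 + 4 = 9 (odd)  ✗

parity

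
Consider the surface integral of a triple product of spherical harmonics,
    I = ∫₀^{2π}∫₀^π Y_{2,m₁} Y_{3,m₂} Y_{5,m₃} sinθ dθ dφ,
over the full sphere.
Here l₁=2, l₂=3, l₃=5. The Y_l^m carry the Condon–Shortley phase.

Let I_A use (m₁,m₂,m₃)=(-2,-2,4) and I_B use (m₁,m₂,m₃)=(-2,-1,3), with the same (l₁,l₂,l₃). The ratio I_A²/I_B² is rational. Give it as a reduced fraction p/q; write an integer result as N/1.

9/5

Same 2,3,5: normalisation and zero-m 3j drop out of the ratio.
A: Δ: 0! 4! 6! / 11! → 1/2310; sum: t=0:+1/2880 = 1/2880; 3j²(2 3 5; -2 -2 4) = Δ·Π!·Σ² = 3/55  (sign -1)
B: Δ: 0! 4! 6! / 11! → 1/2310; sum: t=0:+1/1152 = 1/1152; 3j²(2 3 5; -2 -1 3) = Δ·Π!·Σ² = 1/33  (sign +1)
I_A²/I_B² = (3/55)/(1/33) = 9/5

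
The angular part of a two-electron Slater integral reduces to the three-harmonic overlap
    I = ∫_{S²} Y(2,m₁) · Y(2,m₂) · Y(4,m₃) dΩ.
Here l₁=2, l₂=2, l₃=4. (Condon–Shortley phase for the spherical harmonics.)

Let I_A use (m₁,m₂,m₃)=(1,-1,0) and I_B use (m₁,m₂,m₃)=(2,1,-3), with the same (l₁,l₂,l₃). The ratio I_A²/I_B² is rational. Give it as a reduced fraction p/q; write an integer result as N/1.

16/35

l's match ⇒ only the (l;m) 3-j factors differ between A and B.
A: triangle coeff Δ(2,2,4) = 1/630; Σ_t [0,0]: t=0:+1/36 = 1/36; (3j)²=8/315 [(2 2 4; 1 -1 0)], sign=+1
B: triangle coeff Δ(2,2,4) = 1/630; Σ_t [0,0]: t=0:+1/144 = 1/144; (3j)²=1/18 [(2 2 4; 2 1 -3)], sign=-1
I_A²/I_B² = (8/315)/(1/18) = 16/35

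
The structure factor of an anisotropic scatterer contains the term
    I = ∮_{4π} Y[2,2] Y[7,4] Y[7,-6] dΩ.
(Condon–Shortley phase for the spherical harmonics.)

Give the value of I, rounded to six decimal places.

-0.106948

m-sum 0 ✓  L=16 even ✓  5≤7≤9 ✓
Π(2lᵢ+1) = 5×15×15 = 1125
triangle coeff Δ(2,7,7) = 1/185640
Σ_t [0,2]: t=0:+1/2419200 t=1:−1/518400 t=2:+1/2419200 = -1/907200
(3j)²=56/3315 [(2 7 7; 0 0 0)], sign=+1
Σ_t [0,0]: t=0:+1/159667200 = 1/159667200
(3j)²=9/1190 [(2 7 7; 2 4 -6)], sign=-1
⇒ 4πI² = 540/3757
I = (-1)√(540/3757/(4π)) = -0.10694768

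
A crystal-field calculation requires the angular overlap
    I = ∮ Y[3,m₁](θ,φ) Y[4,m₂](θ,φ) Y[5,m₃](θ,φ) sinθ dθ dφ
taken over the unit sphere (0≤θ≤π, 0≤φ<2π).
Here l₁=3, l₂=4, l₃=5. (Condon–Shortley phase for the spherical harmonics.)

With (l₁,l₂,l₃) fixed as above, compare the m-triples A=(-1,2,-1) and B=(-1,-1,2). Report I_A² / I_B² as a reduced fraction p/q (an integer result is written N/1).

1849/3584

l's match ⇒ only the (l;m) 3-j factors differ between A and B.
A: triangle coeff Δ(3,4,5) = 1/180180; Σ_t [0,2]: t=0:+1/34560 t=1:−1/720 t=2:+1/384 = 43/34560; (3j)²=1849/180180 [(3 4 5; -1 2 -1)], sign=+1
B: triangle coeff Δ(3,4,5) = 1/180180; Σ_t [0,2]: t=0:+1/1728 t=1:−1/288 t=2:+1/960 = -1/540; (3j)²=128/6435 [(3 4 5; -1 -1 2)], sign=+1
I_A²/I_B² = (1849/180180)/(128/6435) = 1849/3584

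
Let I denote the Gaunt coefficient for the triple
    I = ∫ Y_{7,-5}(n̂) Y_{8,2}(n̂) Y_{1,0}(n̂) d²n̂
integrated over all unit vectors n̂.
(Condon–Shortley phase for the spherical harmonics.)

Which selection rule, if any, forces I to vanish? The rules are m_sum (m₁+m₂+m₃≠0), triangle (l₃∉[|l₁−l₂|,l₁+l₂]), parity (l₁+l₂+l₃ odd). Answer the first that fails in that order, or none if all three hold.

m_sum

Σmᵢ = -3  ✗
l₃∈[|l₁−l₂|,l₁+l₂]=[1,15], have l₃=1
Σlᵢ = 16 ⇒ even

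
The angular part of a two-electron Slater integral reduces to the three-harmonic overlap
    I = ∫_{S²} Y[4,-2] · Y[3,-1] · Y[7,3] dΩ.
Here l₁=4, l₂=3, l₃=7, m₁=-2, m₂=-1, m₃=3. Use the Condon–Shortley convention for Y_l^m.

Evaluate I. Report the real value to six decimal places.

Rules hold: Σm=0, L=14 even, 1≤7≤7.
N = 9·7·15 = 945
Δ = 0!·8!·6!/15! = 1/45045
Racah Σ t=0..0: t=0:+1/20736 = 1/20736
⇒ 3j(4 3 7; 0 0 0)² = 35/1287, sgn -1
Racah Σ t=0..0: t=0:+1/69120 = 1/69120
⇒ 3j(4 3 7; -2 -1 3)² = 4/143, sgn +1
4πI² = N·(3j₀)²·(3jₘ)² = 14700/20449
I = -1·√(0.718862/4π) = -0.23917605

-0.239176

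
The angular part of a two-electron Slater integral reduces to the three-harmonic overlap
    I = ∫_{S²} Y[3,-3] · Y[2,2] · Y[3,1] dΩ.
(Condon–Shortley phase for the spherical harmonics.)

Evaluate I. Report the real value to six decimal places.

0.132981

Rules hold: Σm=0, L=8 even, 1≤3≤5.
N = 7·5·7 = 245
Δ = 2!·4!·2!/9! = 1/3780
Racah Σ t=0..2: t=0:+1/24 t=1:−1/4 t=2:+1/24 = -1/6
⇒ 3j(3 2 3; 0 0 0)² = 4/105, sgn +1
Racah Σ t=2..2: t=2:+1/96 = 1/96
⇒ 3j(3 2 3; -3 2 1)² = 1/42, sgn +1
4πI² = N·(3j₀)²·(3jₘ)² = 2/9
I = +1·√(0.222222/4π) = 0.13298076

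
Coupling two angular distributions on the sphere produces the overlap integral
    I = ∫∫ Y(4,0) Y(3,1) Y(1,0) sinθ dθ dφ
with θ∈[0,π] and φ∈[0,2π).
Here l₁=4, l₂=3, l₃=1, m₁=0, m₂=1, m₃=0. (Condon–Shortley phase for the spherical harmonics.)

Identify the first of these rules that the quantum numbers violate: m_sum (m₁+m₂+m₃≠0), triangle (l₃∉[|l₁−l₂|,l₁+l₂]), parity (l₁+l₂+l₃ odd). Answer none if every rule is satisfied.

m_sum

Σmᵢ = 1  ✗
l₃∈[|l₁−l₂|,l₁+l₂]=[1,7], have l₃=1
Σlᵢ = 8 ⇒ even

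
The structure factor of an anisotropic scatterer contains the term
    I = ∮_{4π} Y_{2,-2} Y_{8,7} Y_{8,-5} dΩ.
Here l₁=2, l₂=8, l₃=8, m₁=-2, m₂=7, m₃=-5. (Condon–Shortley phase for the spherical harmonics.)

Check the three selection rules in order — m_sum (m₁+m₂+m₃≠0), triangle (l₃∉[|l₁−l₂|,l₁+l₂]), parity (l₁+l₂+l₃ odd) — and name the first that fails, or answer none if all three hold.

none

Σmᵢ = 0  ✓
l₃∈[|l₁−l₂|,l₁+l₂]=[6,10], have l₃=8  ✓
Σlᵢ = 18 ⇒ even  ✓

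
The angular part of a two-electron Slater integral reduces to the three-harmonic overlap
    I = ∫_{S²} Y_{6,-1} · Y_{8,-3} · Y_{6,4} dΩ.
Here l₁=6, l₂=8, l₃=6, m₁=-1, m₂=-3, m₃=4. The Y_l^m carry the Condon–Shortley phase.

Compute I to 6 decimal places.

0.045419

Rules hold: Σm=0, L=20 even, 2≤6≤14.
N = 13·17·13 = 2873
Δ = 8!·4!·8!/21! = 1/1309458150
Racah Σ t=2..6: t=2:+1/49766400 t=3:−1/3110400 t=4:+1/1327104 t=5:−1/3110400 t=6:+1/49766400 = 1/6635520
⇒ 3j(6 8 6; 0 0 0)² = 350/46189, sgn +1
Racah Σ t=3..5: t=3:−1/24883200 t=4:+1/17418240 t=5:−1/116121600 = 1/116121600
⇒ 3j(6 8 6; -1 -3 4)² = 5/4199, sgn +1
4πI² = N·(3j₀)²·(3jₘ)² = 1750/67507
I = +1·√(0.0259232/4π) = 0.04541922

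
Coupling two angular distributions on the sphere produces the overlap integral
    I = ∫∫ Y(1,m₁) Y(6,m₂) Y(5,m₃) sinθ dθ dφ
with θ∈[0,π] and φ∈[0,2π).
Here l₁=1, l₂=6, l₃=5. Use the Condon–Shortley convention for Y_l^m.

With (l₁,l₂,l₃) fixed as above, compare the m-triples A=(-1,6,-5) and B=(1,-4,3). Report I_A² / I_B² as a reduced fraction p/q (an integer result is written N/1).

Same 1,6,5: normalisation and zero-m 3j drop out of the ratio.
A: Δ: 2! 0! 10! / 13! → 1/858; sum: t=2:+1/7257600 = 1/7257600; 3j²(1 6 5; -1 6 -5) = Δ·Π!·Σ² = 1/13  (sign +1)
B: Δ: 2! 0! 10! / 13! → 1/858; sum: t=0:+1/161280 = 1/161280; 3j²(1 6 5; 1 -4 3) = Δ·Π!·Σ² = 15/286  (sign +1)
I_A²/I_B² = (1/13)/(15/286) = 22/15

22/15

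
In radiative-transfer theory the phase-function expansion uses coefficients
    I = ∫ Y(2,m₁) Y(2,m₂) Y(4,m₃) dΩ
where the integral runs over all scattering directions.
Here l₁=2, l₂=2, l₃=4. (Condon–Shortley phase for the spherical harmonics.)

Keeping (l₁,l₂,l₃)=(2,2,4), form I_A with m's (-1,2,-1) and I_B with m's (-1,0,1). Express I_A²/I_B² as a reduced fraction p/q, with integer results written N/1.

1/6

Same 2,2,4: normalisation and zero-m 3j drop out of the ratio.
A: Δ: 0! 4! 4! / 9! → 1/630; sum: t=0:+1/144 = 1/144; 3j²(2 2 4; -1 2 -1) = Δ·Π!·Σ² = 1/126  (sign -1)
B: Δ: 0! 4! 4! / 9! → 1/630; sum: t=0:+1/24 = 1/24; 3j²(2 2 4; -1 0 1) = Δ·Π!·Σ² = 1/21  (sign -1)
I_A²/I_B² = (1/126)/(1/21) = 1/6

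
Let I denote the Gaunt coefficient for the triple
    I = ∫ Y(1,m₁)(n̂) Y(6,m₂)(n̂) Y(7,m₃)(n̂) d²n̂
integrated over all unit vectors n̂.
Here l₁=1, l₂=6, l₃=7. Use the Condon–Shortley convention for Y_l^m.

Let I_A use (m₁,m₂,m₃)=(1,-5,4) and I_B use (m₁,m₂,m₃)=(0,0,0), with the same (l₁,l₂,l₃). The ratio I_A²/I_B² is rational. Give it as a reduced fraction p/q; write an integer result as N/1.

3/49

Shared (l₁,l₂,l₃)=(1,6,7): N and (l;000)² cancel in I_A²/I_B².
A: Δ = 0!·2!·12!/15! = 1/1365; Racah Σ t=0..0: t=0:+1/79833600 = 1/79833600; ⇒ 3j(1 6 7; 1 -5 4)² = 1/455, sgn -1
B: Δ = 0!·2!·12!/15! = 1/1365; Racah Σ t=0..0: t=0:+1/518400 = 1/518400; ⇒ 3j(1 6 7; 0 0 0)² = 7/195, sgn -1
I_A²/I_B² = (1/455)/(7/195) = 3/49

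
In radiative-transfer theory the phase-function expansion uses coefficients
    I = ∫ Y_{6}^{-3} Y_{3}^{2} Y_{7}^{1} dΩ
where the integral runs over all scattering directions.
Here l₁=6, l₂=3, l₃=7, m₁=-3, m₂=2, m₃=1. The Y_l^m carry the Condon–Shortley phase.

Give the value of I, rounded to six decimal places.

0.167202

Rules hold: Σm=0, L=16 even, 3≤7≤9.
N = 13·7·15 = 1365
Δ = 2!·10!·4!/17! = 1/2042040
Racah Σ t=0..2: t=0:+1/207360 t=1:−1/57600 t=2:+1/207360 = -1/129600
⇒ 3j(6 3 7; 0 0 0)² = 168/12155, sgn +1
Racah Σ t=1..2: t=1:−1/1935360 t=2:+1/362880 = 13/5806080
⇒ 3j(6 3 7; -3 2 1)² = 195/10472, sgn +1
4πI² = N·(3j₀)²·(3jₘ)² = 12285/34969
I = +1·√(0.351311/4π) = 0.16720184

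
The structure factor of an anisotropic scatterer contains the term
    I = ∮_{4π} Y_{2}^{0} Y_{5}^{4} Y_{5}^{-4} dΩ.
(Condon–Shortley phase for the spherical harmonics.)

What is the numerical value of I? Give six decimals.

m-sum 0 ✓  L=12 even ✓  3≤5≤7 ✓
Π(2lᵢ+1) = 5×11×11 = 605
triangle coeff Δ(2,5,5) = 1/38610
Σ_t [0,2]: t=0:+1/2880 t=1:−1/576 t=2:+1/2880 = -1/960
(3j)²=10/429 [(2 5 5; 0 0 0)], sign=+1
Σ_t [1,2]: t=1:−1/40320 t=2:+1/20160 = 1/40320
(3j)²=6/715 [(2 5 5; 0 4 -4)], sign=-1
⇒ 4πI² = 20/169
I = (-1)√(20/169/(4π)) = -0.09704356

-0.097044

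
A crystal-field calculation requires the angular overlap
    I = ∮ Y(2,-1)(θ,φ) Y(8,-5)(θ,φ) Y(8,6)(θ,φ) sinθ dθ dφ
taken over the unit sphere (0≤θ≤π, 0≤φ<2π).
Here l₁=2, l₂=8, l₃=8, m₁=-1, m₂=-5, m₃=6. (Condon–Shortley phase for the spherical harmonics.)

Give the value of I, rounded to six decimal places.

Checks pass: Σm=0; 18 even; l₃=8∈[6,10].
(2·2+1)(2·8+1)(2·8+1) = 1445
Δ: 2! 2! 14! / 19! → 1/348840
sum: t=0:+1/116121600 t=1:−1/25401600 t=2:+1/116121600 = -1/45158400
3j²(2 8 8; 0 0 0) = Δ·Π!·Σ² = 24/1615  (sign -1)
sum: t=1:−1/1916006400 t=2:+1/12454041600 = -1/2264371200
3j²(2 8 8; -1 -5 6) = Δ·Π!·Σ² = 847/38760  (sign -1)
combine: 4πI² = 1445·24/1615·847/38760 = 847/1805
take √, sign +1: I = 0.19324051

0.193241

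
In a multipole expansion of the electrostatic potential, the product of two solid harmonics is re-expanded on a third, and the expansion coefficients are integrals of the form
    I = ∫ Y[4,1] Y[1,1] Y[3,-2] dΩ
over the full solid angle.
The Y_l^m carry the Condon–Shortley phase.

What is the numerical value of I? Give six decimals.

-0.106622

Checks pass: Σm=0; 8 even; l₃=3∈[3,5].
(2·4+1)(2·1+1)(2·3+1) = 189
Δ: 2! 6! 0! / 9! → 1/252
sum: t=1:−1/36 = -1/36
3j²(4 1 3; 0 0 0) = Δ·Π!·Σ² = 4/63  (sign +1)
sum: t=2:+1/240 = 1/240
3j²(4 1 3; 1 1 -2) = Δ·Π!·Σ² = 1/84  (sign -1)
combine: 4πI² = 189·4/63·1/84 = 1/7
take √, sign -1: I = -0.10662181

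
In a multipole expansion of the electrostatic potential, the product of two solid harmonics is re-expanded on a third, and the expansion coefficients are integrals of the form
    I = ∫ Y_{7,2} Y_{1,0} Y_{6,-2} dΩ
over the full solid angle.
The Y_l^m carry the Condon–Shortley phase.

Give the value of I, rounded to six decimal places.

m-sum 0 ✓  L=14 even ✓  6≤6≤8 ✓
Π(2lᵢ+1) = 15×3×13 = 585
triangle coeff Δ(7,1,6) = 1/1365
Σ_t [1,1]: t=1:−1/518400 = -1/518400
(3j)²=7/195 [(7 1 6; 0 0 0)], sign=-1
Σ_t [1,1]: t=1:−1/967680 = -1/967680
(3j)²=3/91 [(7 1 6; 2 0 -2)], sign=-1
⇒ 4πI² = 9/13
I = (+1)√(9/13/(4π)) = 0.23471705

0.234717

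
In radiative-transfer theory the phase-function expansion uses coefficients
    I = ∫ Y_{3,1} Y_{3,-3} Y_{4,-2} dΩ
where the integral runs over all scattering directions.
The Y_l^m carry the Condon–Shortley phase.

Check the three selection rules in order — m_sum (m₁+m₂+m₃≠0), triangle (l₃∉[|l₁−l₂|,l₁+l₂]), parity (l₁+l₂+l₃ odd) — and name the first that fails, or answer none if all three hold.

azimuthal sum: 1 − 3 − 2 = -4  ✗
0 ≤ 4 ≤ 6 (triangle on l)
L = 3 + 3 + 4 = 10 (even)

m_sum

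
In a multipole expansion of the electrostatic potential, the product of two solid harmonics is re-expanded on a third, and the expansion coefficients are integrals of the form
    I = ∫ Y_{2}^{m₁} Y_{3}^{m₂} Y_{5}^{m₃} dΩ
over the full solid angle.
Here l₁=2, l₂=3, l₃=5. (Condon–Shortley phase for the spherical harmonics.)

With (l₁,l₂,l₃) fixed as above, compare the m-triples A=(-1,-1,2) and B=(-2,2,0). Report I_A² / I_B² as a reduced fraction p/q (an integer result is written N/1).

21/1

Same 2,3,5: normalisation and zero-m 3j drop out of the ratio.
A: Δ: 0! 4! 6! / 11! → 1/2310; sum: t=0:+1/288 = 1/288; 3j²(2 3 5; -1 -1 2) = Δ·Π!·Σ² = 1/22  (sign -1)
B: Δ: 0! 4! 6! / 11! → 1/2310; sum: t=0:+1/2880 = 1/2880; 3j²(2 3 5; -2 2 0) = Δ·Π!·Σ² = 1/462  (sign -1)
I_A²/I_B² = (1/22)/(1/462) = 21/1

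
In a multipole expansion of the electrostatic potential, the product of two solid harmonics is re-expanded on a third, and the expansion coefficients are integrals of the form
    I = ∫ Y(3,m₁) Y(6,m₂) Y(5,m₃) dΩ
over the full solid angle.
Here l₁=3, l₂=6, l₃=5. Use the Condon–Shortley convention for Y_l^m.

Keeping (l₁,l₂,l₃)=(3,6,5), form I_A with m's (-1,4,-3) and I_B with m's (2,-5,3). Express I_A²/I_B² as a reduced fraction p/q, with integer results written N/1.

Shared (l₁,l₂,l₃)=(3,6,5): N and (l;000)² cancel in I_A²/I_B².
A: Δ = 4!·2!·8!/15! = 1/675675; Racah Σ t=2..4: t=2:+1/322560 t=3:−1/30240 t=4:+1/69120 = -1/64512; ⇒ 3j(3 6 5; -1 4 -3)² = 10/1001, sgn -1
B: Δ = 4!·2!·8!/15! = 1/675675; Racah Σ t=0..1: t=0:+1/120960 t=1:−1/483840 = 1/161280; ⇒ 3j(3 6 5; 2 -5 3)² = 2/91, sgn +1
I_A²/I_B² = (10/1001)/(2/91) = 5/11

5/11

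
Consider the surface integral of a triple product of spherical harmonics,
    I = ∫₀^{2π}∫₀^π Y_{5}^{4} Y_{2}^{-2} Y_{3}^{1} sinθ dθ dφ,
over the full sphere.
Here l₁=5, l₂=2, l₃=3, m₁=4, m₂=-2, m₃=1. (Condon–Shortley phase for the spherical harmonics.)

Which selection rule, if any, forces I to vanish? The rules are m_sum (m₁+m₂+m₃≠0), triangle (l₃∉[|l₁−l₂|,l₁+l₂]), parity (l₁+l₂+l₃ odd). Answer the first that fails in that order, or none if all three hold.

m_sum

m₁+m₂+m₃ = 4 − 2 + 1 = 3  ✗
triangle: |5−2|=3 ≤ l₃=3 ≤ 5+2=7
parity: l₁+l₂+l₃ = 10 is even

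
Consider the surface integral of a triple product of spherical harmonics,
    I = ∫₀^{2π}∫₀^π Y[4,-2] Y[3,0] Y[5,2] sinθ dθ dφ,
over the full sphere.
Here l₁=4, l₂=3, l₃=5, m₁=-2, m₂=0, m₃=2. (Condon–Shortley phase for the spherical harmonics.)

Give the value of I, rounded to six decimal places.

0.022664

m-sum 0 ✓  L=12 even ✓  1≤5≤7 ✓
Π(2lᵢ+1) = 9×7×11 = 693
triangle coeff Δ(4,3,5) = 1/180180
Σ_t [0,2]: t=0:+1/576 t=1:−1/144 t=2:+1/576 = -1/288
(3j)²=20/1001 [(4 3 5; 0 0 0)], sign=+1
Σ_t [0,2]: t=0:+1/8640 t=1:−1/480 t=2:+1/576 = -1/4320
(3j)²=1/2145 [(4 3 5; -2 0 2)], sign=+1
⇒ 4πI² = 12/1859
I = (+1)√(12/1859/(4π)) = 0.02266449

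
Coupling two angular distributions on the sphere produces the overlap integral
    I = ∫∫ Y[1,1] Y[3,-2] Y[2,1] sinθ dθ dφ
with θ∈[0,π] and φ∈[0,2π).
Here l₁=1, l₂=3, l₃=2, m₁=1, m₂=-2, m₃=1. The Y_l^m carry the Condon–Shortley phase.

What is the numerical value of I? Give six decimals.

Checks pass: Σm=0; 6 even; l₃=2∈[2,4].
(2·1+1)(2·3+1)(2·2+1) = 105
Δ: 2! 0! 4! / 7! → 1/105
sum: t=1:−1/4 = -1/4
3j²(1 3 2; 0 0 0) = Δ·Π!·Σ² = 3/35  (sign -1)
sum: t=0:+1/12 = 1/12
3j²(1 3 2; 1 -2 1) = Δ·Π!·Σ² = 2/21  (sign -1)
combine: 4πI² = 105·3/35·2/21 = 6/7
take √, sign +1: I = 0.26116903

0.261169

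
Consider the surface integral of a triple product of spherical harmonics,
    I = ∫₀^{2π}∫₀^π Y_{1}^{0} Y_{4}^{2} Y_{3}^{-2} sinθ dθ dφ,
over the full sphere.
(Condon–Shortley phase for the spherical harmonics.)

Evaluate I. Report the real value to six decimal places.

0.213244

Checks pass: Σm=0; 8 even; l₃=3∈[3,5].
(2·1+1)(2·4+1)(2·3+1) = 189
Δ: 2! 0! 6! / 9! → 1/252
sum: t=1:−1/36 = -1/36
3j²(1 4 3; 0 0 0) = Δ·Π!·Σ² = 4/63  (sign +1)
sum: t=1:−1/120 = -1/120
3j²(1 4 3; 0 2 -2) = Δ·Π!·Σ² = 1/21  (sign +1)
combine: 4πI² = 189·4/63·1/21 = 4/7
take √, sign +1: I = 0.21324362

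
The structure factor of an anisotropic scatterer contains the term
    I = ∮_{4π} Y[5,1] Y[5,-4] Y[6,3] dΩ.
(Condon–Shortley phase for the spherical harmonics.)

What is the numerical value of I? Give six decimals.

Rules hold: Σm=0, L=16 even, 0≤6≤10.
N = 11·11·13 = 1573
Δ = 4!·6!·6!/17! = 1/28588560
Racah Σ t=0..4: t=0:+1/345600 t=1:−1/13824 t=2:+1/5184 t=3:−1/13824 t=4:+1/345600 = 7/129600
⇒ 3j(5 5 6; 0 0 0)² = 80/7293, sgn +1
Racah Σ t=0..1: t=0:+1/138240 t=1:−1/155520 = 1/1244160
⇒ 3j(5 5 6; 1 -4 3)² = 3/9724, sgn -1
4πI² = N·(3j₀)²·(3jₘ)² = 20/3757
I = -1·√(0.0053234/4π) = -0.02058209

-0.020582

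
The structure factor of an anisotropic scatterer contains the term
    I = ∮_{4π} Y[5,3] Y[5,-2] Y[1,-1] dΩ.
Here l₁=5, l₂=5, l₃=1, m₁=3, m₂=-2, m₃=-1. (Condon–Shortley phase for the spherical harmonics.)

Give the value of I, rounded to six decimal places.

0.000000

L=11 odd ⇒ parity kills the (l;000) factor ⇒ I = 0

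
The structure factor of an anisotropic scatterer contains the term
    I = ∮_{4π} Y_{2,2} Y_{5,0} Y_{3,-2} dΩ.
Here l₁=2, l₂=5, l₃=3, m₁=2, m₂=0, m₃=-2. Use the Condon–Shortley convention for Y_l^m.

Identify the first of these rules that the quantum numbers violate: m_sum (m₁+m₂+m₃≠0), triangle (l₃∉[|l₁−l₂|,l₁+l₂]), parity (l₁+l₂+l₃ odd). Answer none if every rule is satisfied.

none

azimuthal sum: 2 + 0 − 2 = 0  ✓
3 ≤ 3 ≤ 7 (triangle on l)  ✓
L = 2 + 5 + 3 = 10 (even)  ✓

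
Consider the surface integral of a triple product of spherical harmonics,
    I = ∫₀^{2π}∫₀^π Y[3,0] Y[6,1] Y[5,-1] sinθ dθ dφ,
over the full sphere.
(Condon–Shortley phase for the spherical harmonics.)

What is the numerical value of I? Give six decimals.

Checks pass: Σm=0; 14 even; l₃=5∈[3,9].
(2·3+1)(2·6+1)(2·5+1) = 1001
Δ: 4! 2! 8! / 15! → 1/675675
sum: t=1:−1/8640 t=2:+1/2304 t=3:−1/8640 = 7/34560
3j²(3 6 5; 0 0 0) = Δ·Π!·Σ² = 7/429  (sign -1)
sum: t=1:−1/17280 t=2:+1/2880 t=3:−1/6912 = 1/6912
3j²(3 6 5; 0 1 -1) = Δ·Π!·Σ² = 5/429  (sign +1)
combine: 4πI² = 1001·7/429·5/429 = 245/1287
take √, sign -1: I = -0.12308038

-0.123080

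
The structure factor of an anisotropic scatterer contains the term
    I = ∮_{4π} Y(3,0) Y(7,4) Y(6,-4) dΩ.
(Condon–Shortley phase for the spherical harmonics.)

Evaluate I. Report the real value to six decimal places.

-0.078810

Rules hold: Σm=0, L=16 even, 4≤6≤10.
N = 7·15·13 = 1365
Δ = 4!·2!·10!/17! = 1/2042040
Racah Σ t=1..3: t=1:−1/207360 t=2:+1/57600 t=3:−1/207360 = 1/129600
⇒ 3j(3 7 6; 0 0 0)² = 168/12155, sgn +1
Racah Σ t=1..3: t=1:−1/43545600 t=2:+1/1451520 t=3:−1/967680 = -1/2721600
⇒ 3j(3 7 6; 0 4 -4)² = 32/7735, sgn -1
4πI² = N·(3j₀)²·(3jₘ)² = 16128/206635
I = -1·√(0.0780507/4π) = -0.07881037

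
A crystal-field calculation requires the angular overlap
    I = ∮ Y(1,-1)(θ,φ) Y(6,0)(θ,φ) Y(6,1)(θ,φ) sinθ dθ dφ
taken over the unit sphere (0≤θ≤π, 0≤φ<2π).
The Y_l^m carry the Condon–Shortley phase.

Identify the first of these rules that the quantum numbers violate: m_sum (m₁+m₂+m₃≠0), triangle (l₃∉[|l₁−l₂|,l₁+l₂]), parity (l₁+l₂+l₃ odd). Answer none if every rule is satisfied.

parity

Σmᵢ = 0  ✓
l₃∈[|l₁−l₂|,l₁+l₂]=[5,7], have l₃=6  ✓
Σlᵢ = 13 ⇒ odd  ✗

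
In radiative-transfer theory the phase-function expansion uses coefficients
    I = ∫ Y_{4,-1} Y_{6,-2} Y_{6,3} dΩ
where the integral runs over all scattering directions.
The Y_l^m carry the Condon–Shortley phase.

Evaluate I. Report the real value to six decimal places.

Rules hold: Σm=0, L=16 even, 2≤6≤10.
N = 9·13·13 = 1521
Δ = 4!·4!·8!/17! = 1/15315300
Racah Σ t=0..4: t=0:+1/829440 t=1:−1/25920 t=2:+1/9216 t=3:−1/25920 t=4:+1/829440 = 7/207360
⇒ 3j(4 6 6; 0 0 0)² = 28/2431, sgn +1
Racah Σ t=1..4: t=1:−1/103680 t=2:+1/34560 t=3:−1/120960 t=4:+1/5806080 = 13/1161216
⇒ 3j(4 6 6; -1 -2 3)² = 65/5236, sgn -1
4πI² = N·(3j₀)²·(3jₘ)² = 7605/34969
I = -1·√(0.217478/4π) = -0.13155370

-0.131554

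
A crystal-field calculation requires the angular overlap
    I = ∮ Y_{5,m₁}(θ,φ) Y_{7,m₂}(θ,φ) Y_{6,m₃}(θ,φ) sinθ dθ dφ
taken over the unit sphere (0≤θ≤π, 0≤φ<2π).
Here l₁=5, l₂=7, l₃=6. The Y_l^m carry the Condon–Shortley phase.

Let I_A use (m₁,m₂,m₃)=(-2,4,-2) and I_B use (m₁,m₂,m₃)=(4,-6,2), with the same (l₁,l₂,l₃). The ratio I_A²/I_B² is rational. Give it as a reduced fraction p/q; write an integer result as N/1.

Same 5,7,6: normalisation and zero-m 3j drop out of the ratio.
A: Δ: 6! 4! 8! / 19! → 1/174594420; sum: t=3:−1/34836480 t=4:+1/1451520 t=5:−1/691200 t=6:+1/3110400 = -1/2150400; 3j²(5 7 6; -2 4 -2) = Δ·Π!·Σ² = 729/83980  (sign -1)
B: Δ: 6! 4! 8! / 19! → 1/174594420; sum: t=0:+1/21772800 t=1:−1/116121600 = 13/348364800; 3j²(5 7 6; 4 -6 2) = Δ·Π!·Σ² = 169/9690  (sign +1)
I_A²/I_B² = (729/83980)/(169/9690) = 2187/4394

2187/4394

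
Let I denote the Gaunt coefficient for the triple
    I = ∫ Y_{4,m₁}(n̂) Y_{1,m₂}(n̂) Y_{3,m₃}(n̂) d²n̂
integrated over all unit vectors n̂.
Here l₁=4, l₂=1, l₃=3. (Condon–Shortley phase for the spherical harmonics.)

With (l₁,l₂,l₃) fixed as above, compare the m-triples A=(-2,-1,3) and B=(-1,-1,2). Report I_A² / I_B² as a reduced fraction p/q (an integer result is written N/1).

Shared (l₁,l₂,l₃)=(4,1,3): N and (l;000)² cancel in I_A²/I_B².
A: Δ = 2!·6!·0!/9! = 1/252; Racah Σ t=0..0: t=0:+1/1440 = 1/1440; ⇒ 3j(4 1 3; -2 -1 3)² = 1/252, sgn +1
B: Δ = 2!·6!·0!/9! = 1/252; Racah Σ t=0..0: t=0:+1/240 = 1/240; ⇒ 3j(4 1 3; -1 -1 2)² = 1/84, sgn -1
I_A²/I_B² = (1/252)/(1/84) = 1/3

1/3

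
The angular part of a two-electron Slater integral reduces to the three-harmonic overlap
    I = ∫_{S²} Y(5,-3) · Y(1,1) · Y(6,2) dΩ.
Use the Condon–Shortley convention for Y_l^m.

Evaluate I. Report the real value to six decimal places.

Checks pass: Σm=0; 12 even; l₃=6∈[4,6].
(2·5+1)(2·1+1)(2·6+1) = 429
Δ: 0! 10! 2! / 13! → 1/858
sum: t=0:+1/14400 = 1/14400
3j²(5 1 6; 0 0 0) = Δ·Π!·Σ² = 6/143  (sign +1)
sum: t=0:+1/161280 = 1/161280
3j²(5 1 6; -3 1 2) = Δ·Π!·Σ² = 1/143  (sign +1)
combine: 4πI² = 429·6/143·1/143 = 18/143
take √, sign +1: I = 0.10008369

0.100084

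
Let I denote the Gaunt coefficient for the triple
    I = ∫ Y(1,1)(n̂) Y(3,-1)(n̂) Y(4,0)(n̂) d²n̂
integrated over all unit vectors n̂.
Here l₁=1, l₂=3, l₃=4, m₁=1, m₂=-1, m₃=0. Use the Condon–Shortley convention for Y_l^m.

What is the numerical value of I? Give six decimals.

Checks pass: Σm=0; 8 even; l₃=4∈[2,4].
(2·1+1)(2·3+1)(2·4+1) = 189
Δ: 0! 2! 6! / 9! → 1/252
sum: t=0:+1/36 = 1/36
3j²(1 3 4; 0 0 0) = Δ·Π!·Σ² = 4/63  (sign +1)
sum: t=0:+1/96 = 1/96
3j²(1 3 4; 1 -1 0) = Δ·Π!·Σ² = 1/42  (sign +1)
combine: 4πI² = 189·4/63·1/42 = 2/7
take √, sign +1: I = 0.15078601

0.150786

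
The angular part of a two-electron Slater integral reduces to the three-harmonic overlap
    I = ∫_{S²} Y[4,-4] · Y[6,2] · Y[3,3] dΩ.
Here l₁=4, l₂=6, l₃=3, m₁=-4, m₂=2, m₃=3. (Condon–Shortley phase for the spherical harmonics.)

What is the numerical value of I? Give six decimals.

m-sum = -4 + 2 + 3 = 1 ≠ 0 ⇒ I = 0

0.000000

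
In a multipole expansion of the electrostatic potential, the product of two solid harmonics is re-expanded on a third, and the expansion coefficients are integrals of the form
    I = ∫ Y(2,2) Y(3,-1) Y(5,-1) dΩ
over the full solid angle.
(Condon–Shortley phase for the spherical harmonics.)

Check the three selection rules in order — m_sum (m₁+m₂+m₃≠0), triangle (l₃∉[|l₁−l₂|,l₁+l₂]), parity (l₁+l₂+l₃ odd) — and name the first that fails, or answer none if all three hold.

none

Σmᵢ = 0  ✓
l₃∈[|l₁−l₂|,l₁+l₂]=[1,5], have l₃=5  ✓
Σlᵢ = 10 ⇒ even  ✓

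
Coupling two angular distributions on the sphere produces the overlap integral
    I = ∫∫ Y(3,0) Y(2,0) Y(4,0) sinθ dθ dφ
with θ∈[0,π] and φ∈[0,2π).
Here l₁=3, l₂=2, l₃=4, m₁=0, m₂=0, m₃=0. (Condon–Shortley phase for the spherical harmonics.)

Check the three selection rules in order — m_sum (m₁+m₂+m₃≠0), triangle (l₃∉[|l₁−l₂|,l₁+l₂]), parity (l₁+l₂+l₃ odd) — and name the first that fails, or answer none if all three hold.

parity

azimuthal sum: 0 + 0 + 0 = 0  ✓
1 ≤ 4 ≤ 5 (triangle on l)  ✓
L = 3 + 2 + 4 = 9 (odd)  ✗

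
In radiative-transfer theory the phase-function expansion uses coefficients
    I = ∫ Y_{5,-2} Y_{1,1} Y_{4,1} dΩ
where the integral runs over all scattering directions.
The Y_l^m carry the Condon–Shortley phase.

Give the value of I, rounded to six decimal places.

0.225034

Checks pass: Σm=0; 10 even; l₃=4∈[4,6].
(2·5+1)(2·1+1)(2·4+1) = 297
Δ: 2! 8! 0! / 11! → 1/495
sum: t=1:−1/576 = -1/576
3j²(5 1 4; 0 0 0) = Δ·Π!·Σ² = 5/99  (sign -1)
sum: t=2:+1/1440 = 1/1440
3j²(5 1 4; -2 1 1) = Δ·Π!·Σ² = 7/165  (sign -1)
combine: 4πI² = 297·5/99·7/165 = 7/11
take √, sign +1: I = 0.22503380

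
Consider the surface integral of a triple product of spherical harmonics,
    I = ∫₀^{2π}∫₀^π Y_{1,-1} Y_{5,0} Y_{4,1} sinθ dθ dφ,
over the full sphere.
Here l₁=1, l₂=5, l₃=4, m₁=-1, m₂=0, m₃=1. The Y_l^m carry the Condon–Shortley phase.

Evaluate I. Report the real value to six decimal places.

0.155288

Checks pass: Σm=0; 10 even; l₃=4∈[4,6].
(2·1+1)(2·5+1)(2·4+1) = 297
Δ: 2! 0! 8! / 11! → 1/495
sum: t=1:−1/576 = -1/576
3j²(1 5 4; 0 0 0) = Δ·Π!·Σ² = 5/99  (sign -1)
sum: t=2:+1/1440 = 1/1440
3j²(1 5 4; -1 0 1) = Δ·Π!·Σ² = 2/99  (sign -1)
combine: 4πI² = 297·5/99·2/99 = 10/33
take √, sign +1: I = 0.15528807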